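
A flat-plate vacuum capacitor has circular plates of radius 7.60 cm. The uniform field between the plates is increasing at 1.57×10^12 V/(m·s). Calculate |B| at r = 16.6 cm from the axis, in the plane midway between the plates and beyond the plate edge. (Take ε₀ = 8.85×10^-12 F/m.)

Total displacement current: I_d = ε₀(πR²)(dE/dt) = (8.85×10^-12)(0.01815)(1.57×10^12) = 0.2522 A.
With r > R the enclosed displacement current is the full I_d; B = μ₀ I_d / (2πr) = 3.04×10^-7 T.

3.04×10^-7 T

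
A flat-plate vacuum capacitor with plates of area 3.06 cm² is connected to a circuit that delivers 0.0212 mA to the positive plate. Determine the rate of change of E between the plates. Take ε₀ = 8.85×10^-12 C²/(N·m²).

7.83×10^9 V/(m·s)

The displacement current between the plates equals the conduction current, I_d = 0.0212 mA.
Since I_d = ε₀ A dE/dt, dE/dt = I_d/(ε₀A) = (2.12×10^-5)/((8.85×10^-12)(3.06×10^-4)) = 7.83×10^9 V/(m·s).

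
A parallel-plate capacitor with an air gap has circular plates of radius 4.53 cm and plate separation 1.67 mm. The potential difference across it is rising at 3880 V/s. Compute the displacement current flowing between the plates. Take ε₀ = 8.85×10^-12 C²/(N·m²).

1.33×10^-7 A

The field between the plates is E = V/d, so dE/dt = (3880)/(1.67×10^-3 m) = 2.323×10^6 V/(m·s).
I_d = ε₀ A (dE/dt) = (8.85×10^-12)(6.447×10^-3)(2.323×10^6) = 1.33×10^-7 A.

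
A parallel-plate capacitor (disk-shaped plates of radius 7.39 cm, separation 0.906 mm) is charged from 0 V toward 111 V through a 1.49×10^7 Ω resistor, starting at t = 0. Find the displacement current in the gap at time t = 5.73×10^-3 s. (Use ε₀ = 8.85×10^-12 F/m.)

7.51×10^-7 A

C = ε₀A/d = (8.85×10^-12)(0.01716)/(9.06×10^-4) = 1.676×10^-10 F, so τ = RC = 2.497×10^-3 s.
The conduction current is I(t) = (V₀/R) e^(−t/τ), and the displacement current between the plates equals it.
t/τ = 2.295; I_d = (111/1.49×10^7) · e^(−2.295) = (7.450×10^-6)(0.1008) = 7.51×10^-7 A.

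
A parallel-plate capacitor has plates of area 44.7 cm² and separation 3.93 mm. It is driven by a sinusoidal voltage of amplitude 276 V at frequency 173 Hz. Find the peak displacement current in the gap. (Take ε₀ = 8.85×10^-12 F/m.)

C = ε₀A/d = (8.85×10^-12)(4.47×10^-3)/(3.93×10^-3) = 1.007×10^-11 F; ω = 2πf = 1087 rad/s.
I_d = C dV/dt, so |I_d|_max = C V₀ ω = (1.007×10^-11)(276)(1087) = 3.02×10^-6 A.

3.02×10^-6 A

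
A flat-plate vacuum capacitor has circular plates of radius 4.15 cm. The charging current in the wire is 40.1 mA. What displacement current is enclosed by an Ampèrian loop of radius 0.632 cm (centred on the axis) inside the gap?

By continuity the displacement current in the gap matches the conduction current: I_d = 0.0401 A.
Since J_d is uniform, the enclosed fraction is (r/R)² = 0.02319, giving I_d,enc = 9.30×10^-4 A.

9.30×10^-4 A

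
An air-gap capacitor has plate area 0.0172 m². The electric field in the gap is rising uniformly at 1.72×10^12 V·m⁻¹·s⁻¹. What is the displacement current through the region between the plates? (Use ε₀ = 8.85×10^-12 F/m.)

0.262 A

With a uniform field, Φ_E = EA, so I_d = ε₀ A dE/dt = 0.262 A.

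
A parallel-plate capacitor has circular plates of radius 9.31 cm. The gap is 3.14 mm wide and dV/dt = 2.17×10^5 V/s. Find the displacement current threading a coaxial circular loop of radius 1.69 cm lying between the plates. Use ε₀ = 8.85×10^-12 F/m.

5.49×10^-7 A

With E = V/d, dE/dt = 6.911×10^7 V/(m·s) and πR² = 0.02723 m², giving I_d = ε₀ πR² dE/dt = 1.665×10^-5 A.
Through an area πr² the displacement current is I_d·(πr²/πR²) = I_d (r/R)² = 5.49×10^-7 A.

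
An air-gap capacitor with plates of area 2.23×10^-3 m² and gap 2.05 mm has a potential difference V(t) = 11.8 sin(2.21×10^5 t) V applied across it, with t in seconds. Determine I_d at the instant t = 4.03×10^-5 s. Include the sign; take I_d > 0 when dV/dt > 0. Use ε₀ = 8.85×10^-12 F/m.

dE/dt = (V₀ω/d)·cos(ωt) with ωt = 8.9063 rad: (11.8)(2.21×10^5)(-0.8686)/(2.05×10^-3) = -1.105×10^9 V/(m·s).
I_d = ε₀ A dE/dt = (8.85×10^-12)(2.23×10^-3)(-1.105×10^9) = -2.18×10^-5 A.

-2.18×10^-5 A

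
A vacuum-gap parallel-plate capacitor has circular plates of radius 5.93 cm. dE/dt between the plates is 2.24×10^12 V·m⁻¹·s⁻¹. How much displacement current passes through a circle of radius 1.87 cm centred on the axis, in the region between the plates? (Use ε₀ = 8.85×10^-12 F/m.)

I_d = ε₀ dΦ_E/dt = ε₀ πR² (dE/dt) = (8.85×10^-12)(0.01105)(2.24×10^12) = 0.2191 A through the full plate area.
The field is uniform, so I_d,enc = I_d (r/R)² = (0.2191)(1.87/5.93)² = 0.0218 A.

0.0218 A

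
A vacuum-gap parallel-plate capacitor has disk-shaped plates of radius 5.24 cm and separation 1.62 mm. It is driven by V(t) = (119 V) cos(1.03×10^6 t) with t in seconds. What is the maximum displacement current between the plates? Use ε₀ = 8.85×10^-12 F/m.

C = ε₀A/d = (8.85×10^-12)(8.626×10^-3)/(1.62×10^-3) = 4.712×10^-11 F; ω = 1.03×10^6 rad/s.
I_d = C dV/dt, so |I_d|_max = C V₀ ω = (4.712×10^-11)(119)(1.03×10^6) = 5.78×10^-3 A.

5.78×10^-3 A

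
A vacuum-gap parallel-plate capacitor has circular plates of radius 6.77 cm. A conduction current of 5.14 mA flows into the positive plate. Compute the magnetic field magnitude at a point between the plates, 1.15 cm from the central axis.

2.58×10^-9 T

By continuity the displacement current in the gap matches the conduction current: I_d = 5.14×10^-3 A.
∮B·dl = μ₀ I_d,enc with I_d,enc = I_d r²/R² = 1.483×10^-4 A; so B = μ₀ I_d,enc/(2πr) = 2.58×10^-9 T.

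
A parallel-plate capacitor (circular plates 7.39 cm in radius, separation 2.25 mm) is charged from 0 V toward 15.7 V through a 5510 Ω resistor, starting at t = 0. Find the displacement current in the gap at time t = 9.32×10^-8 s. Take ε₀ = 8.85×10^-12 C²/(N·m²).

C = ε₀A/d = (8.85×10^-12)(0.01716)/(2.25×10^-3) = 6.750×10^-11 F, so τ = RC = 3.719×10^-7 s.
The conduction current is I(t) = (V₀/R) e^(−t/τ), and the displacement current between the plates equals it.
t/τ = 0.2506; I_d = (15.7/5510) · e^(−0.2506) = (2.849×10^-3)(0.7783) = 2.22×10^-3 A.

2.22×10^-3 A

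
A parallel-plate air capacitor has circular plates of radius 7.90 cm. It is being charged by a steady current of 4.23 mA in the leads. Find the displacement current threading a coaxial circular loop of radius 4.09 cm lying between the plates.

No conduction current crosses the gap, so I_d there equals the 4.23×10^-3 A in the leads.
Through an area πr² the displacement current is I_d·(πr²/πR²) = I_d (r/R)² = 1.13×10^-3 A.

1.13×10^-3 A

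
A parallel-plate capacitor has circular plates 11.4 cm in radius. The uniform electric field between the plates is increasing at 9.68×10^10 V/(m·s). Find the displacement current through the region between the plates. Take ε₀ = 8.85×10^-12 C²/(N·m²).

0.0350 A

I_d = ε₀ A (dE/dt) = (8.85×10^-12)(0.04083 m²)(9.68×10^10) = 0.0350 A.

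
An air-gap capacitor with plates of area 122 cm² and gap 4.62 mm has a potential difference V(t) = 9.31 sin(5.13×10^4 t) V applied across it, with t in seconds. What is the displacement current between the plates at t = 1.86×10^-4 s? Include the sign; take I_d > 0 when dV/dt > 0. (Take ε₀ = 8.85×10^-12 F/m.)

-1.11×10^-5 A

C = ε₀A/d = (8.85×10^-12)(0.0122)/(4.62×10^-3) = 2.337×10^-11 F. dV/dt = V₀ω·cos(ωt); at ωt = 9.5418 rad this factor is -0.9932.
I_d = C dV/dt = (2.337×10^-11)(9.31)(5.13×10^4)(-0.9932) = -1.11×10^-5 A.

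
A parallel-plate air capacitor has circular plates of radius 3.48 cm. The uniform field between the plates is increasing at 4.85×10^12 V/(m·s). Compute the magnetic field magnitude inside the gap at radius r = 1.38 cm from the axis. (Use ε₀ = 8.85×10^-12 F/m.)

Through the whole plate area (πR² = 3.805×10^-3 m²), I_d = ε₀ πR² dE/dt = 0.1633 A.
For r < R the Ampère–Maxwell law gives B(2πr) = μ₀ I_d (r²/R²), so B = μ₀ I_d r/(2πR²) = (4π×10^-7)(0.1633)(0.0138)/(2π·0.0348²) = 3.72×10^-7 T.

3.72×10^-7 T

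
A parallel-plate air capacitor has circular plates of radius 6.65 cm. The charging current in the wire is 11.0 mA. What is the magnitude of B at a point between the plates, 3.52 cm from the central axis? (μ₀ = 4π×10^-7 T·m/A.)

No conduction current crosses the gap, so I_d there equals the 0.0110 A in the leads.
∮B·dl = μ₀ I_d,enc with I_d,enc = I_d r²/R² = 3.082×10^-3 A; so B = μ₀ I_d,enc/(2πr) = 1.75×10^-8 T.

1.75×10^-8 T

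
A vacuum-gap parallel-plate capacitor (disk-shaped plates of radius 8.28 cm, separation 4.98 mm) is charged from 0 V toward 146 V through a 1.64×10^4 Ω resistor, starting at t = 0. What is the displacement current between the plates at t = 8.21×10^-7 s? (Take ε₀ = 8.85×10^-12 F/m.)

C = ε₀A/d = (8.85×10^-12)(0.02154)/(4.98×10^-3) = 3.828×10^-11 F, so τ = RC = 6.278×10^-7 s.
The conduction current is I(t) = (V₀/R) e^(−t/τ), and the displacement current between the plates equals it.
t/τ = 1.308; I_d = (146/1.64×10^4) · e^(−1.308) = (8.902×10^-3)(0.2704) = 2.41×10^-3 A.

2.41×10^-3 A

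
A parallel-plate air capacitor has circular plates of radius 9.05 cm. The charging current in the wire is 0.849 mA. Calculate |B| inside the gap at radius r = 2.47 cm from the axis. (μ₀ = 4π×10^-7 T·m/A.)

No conduction current crosses the gap, so I_d there equals the 8.49×10^-4 A in the leads.
∮B·dl = μ₀ I_d,enc with I_d,enc = I_d r²/R² = 6.324×10^-5 A; so B = μ₀ I_d,enc/(2πr) = 5.12×10^-10 T.

5.12×10^-10 T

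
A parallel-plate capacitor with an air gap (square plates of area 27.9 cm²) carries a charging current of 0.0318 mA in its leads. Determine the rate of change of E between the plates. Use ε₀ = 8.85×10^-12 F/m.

Charge continuity gives I_d = I = 3.18×10^-5 A between the plates.
Then dE/dt = I_d/(ε₀A) = 1.29×10^9 V/(m·s).

1.29×10^9 V/(m·s)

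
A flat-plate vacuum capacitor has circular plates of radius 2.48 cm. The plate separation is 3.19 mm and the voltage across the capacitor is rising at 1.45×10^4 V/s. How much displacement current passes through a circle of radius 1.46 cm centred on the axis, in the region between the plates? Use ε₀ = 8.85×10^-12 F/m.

2.69×10^-8 A

With E = V/d, dE/dt = 4.545×10^6 V/(m·s) and πR² = 1.932×10^-3 m², giving I_d = ε₀ πR² dE/dt = 7.771×10^-8 A.
Since J_d is uniform, the enclosed fraction is (r/R)² = 0.3466, giving I_d,enc = 2.69×10^-8 A.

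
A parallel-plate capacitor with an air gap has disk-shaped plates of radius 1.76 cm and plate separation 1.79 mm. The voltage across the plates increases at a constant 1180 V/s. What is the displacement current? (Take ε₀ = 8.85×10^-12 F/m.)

5.68×10^-9 A

The displacement current equals the charging current C dV/dt. With C = ε₀A/d = (8.85×10^-12)(9.731×10^-4)/(1.79×10^-3) = 4.811×10^-12 F, I_d = (4.811×10^-12)(1180) = 5.68×10^-9 A.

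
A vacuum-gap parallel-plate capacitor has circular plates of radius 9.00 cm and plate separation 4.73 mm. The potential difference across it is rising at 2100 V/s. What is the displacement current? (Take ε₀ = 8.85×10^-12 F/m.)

1.00×10^-7 A

E = V/d so dE/dt = (dV/dt)/d = 4.440×10^5 V/(m·s), and I_d = ε₀ A dE/dt = (8.85×10^-12)(0.02545)(4.440×10^5) = 1.00×10^-7 A.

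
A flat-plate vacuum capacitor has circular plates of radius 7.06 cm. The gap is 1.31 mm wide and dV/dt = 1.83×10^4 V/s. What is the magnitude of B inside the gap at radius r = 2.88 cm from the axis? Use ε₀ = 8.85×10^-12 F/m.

dE/dt = (dV/dt)/d = 1.397×10^7 V/(m·s); I_d = ε₀(πR²)(dE/dt) = (8.85×10^-12)(0.01566)(1.397×10^7) = 1.936×10^-6 A.
∮B·dl = μ₀ I_d,enc with I_d,enc = I_d r²/R² = 3.222×10^-7 A; so B = μ₀ I_d,enc/(2πr) = 2.24×10^-12 T.

2.24×10^-12 T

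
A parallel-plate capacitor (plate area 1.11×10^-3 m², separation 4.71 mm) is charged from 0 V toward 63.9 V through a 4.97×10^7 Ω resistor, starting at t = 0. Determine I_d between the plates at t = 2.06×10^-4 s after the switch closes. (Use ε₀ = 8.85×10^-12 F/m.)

C = ε₀A/d = (8.85×10^-12)(1.11×10^-3)/(4.71×10^-3) = 2.086×10^-12 F, so τ = RC = 1.037×10^-4 s.
The conduction current is I(t) = (V₀/R) e^(−t/τ), and the displacement current between the plates equals it.
t/τ = 1.986; I_d = (63.9/4.97×10^7) · e^(−1.986) = (1.286×10^-6)(0.1372) = 1.76×10^-7 A.

1.76×10^-7 A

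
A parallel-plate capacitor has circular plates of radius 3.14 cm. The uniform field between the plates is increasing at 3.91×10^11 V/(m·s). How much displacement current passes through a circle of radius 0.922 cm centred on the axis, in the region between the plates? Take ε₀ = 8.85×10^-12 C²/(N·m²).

Through the whole plate area (πR² = 3.097×10^-3 m²), I_d = ε₀ πR² dE/dt = 0.01072 A.
Since J_d is uniform, the enclosed fraction is (r/R)² = 0.08622, giving I_d,enc = 9.24×10^-4 A.

9.24×10^-4 A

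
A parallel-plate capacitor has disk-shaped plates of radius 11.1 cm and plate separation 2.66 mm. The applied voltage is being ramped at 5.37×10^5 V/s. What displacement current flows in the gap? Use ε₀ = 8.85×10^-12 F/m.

6.92×10^-5 A

C = ε₀A/d = (8.85×10^-12)(0.03871)/(2.66×10^-3) = 1.288×10^-10 F.
I_d = C dV/dt = (1.288×10^-10)(5.37×10^5) = 6.92×10^-5 A.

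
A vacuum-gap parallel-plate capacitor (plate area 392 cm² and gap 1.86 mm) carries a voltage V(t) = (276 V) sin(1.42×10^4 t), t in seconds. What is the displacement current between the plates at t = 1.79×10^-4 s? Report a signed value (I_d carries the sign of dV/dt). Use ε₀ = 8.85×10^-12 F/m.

dV/dt = (276)(1.42×10^4)·cos(2.5418) = -3.235×10^6 V/s.
I_d = C dV/dt with C = ε₀A/d = (8.85×10^-12)(0.0392)/(1.86×10^-3) = 1.865×10^-10 F, so I_d = (1.865×10^-10)(-3.235×10^6) = -6.03×10^-4 A.

-6.03×10^-4 A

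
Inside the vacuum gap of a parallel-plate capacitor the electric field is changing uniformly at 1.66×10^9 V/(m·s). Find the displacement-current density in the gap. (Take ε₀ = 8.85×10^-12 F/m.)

J_d = ε₀ ∂E/∂t, so J_d = 0.0147 A/m².

0.0147 A/m²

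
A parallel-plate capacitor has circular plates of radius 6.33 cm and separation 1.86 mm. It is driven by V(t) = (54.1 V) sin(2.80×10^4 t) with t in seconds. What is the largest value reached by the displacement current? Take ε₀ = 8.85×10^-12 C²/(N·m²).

9.07×10^-5 A

The displacement current equals the conduction current C dV/dt, which peaks at C V₀ ω.
With C = ε₀A/d = (8.85×10^-12)(0.01259)/(1.86×10^-3) = 5.990×10^-11 F and ω = 2.80×10^4 rad/s, I_d,max = (5.990×10^-11)(54.1)(2.80×10^4) = 9.07×10^-5 A.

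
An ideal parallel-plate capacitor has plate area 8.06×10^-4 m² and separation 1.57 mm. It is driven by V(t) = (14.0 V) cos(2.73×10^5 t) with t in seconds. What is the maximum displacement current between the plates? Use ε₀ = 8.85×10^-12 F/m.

1.74×10^-5 A

(dE/dt)_max = V₀ω/d = 2.434×10^9 V/(m·s); ω = 2.73×10^5 rad/s.
I_d,max = ε₀ A (dE/dt)_max = (8.85×10^-12)(8.06×10^-4)(2.434×10^9) = 1.74×10^-5 A.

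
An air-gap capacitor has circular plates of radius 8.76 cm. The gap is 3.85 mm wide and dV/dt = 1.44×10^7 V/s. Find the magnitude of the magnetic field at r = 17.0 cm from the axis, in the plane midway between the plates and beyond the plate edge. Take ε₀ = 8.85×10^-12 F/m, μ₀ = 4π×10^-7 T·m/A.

dE/dt = (dV/dt)/d = 3.740×10^9 V/(m·s); I_d = ε₀(πR²)(dE/dt) = (8.85×10^-12)(0.02411)(3.740×10^9) = 7.980×10^-4 A.
For r ≥ R the full I_d is enclosed: B = μ₀ I_d/(2πr) = (4π×10^-7)(7.980×10^-4)/(2π·0.170) = 9.39×10^-10 T.

9.39×10^-10 T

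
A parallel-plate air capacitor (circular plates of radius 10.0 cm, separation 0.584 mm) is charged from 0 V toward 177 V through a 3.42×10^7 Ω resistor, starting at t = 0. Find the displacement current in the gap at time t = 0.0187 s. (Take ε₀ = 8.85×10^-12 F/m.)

1.64×10^-6 A

With C = ε₀A/d = (8.85×10^-12)(0.03142)/(5.84×10^-4) = 4.761×10^-10 F, the time constant is τ = RC = 0.01628 s, so t/τ = 1.149 and e^(−t/τ) = 0.3170.
I_d = I_cond = (V₀/R) e^(−t/τ) = (5.175×10^-6)(0.3170) = 1.64×10^-6 A.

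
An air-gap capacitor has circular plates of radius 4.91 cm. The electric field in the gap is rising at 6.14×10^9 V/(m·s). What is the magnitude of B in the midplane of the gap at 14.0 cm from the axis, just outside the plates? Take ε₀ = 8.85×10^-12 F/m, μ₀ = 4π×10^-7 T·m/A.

Total displacement current: I_d = ε₀(πR²)(dE/dt) = (8.85×10^-12)(7.574×10^-3)(6.14×10^9) = 4.116×10^-4 A.
Outside the plates the loop encloses all of I_d, so B·2πr = μ₀ I_d and B = 5.88×10^-10 T.

5.88×10^-10 T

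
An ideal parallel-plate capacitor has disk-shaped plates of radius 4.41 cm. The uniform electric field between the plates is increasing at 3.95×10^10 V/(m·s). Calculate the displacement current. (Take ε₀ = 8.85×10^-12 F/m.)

2.14×10^-3 A

I_d = ε₀ A (dE/dt) = (8.85×10^-12)(6.110×10^-3 m²)(3.95×10^10) = 2.14×10^-3 A.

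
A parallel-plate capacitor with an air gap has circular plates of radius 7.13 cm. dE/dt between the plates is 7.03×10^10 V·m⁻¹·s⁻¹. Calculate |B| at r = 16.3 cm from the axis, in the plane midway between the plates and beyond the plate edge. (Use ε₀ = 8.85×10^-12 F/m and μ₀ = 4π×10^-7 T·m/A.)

1.22×10^-8 T

Through the whole plate area (πR² = 0.01597 m²), I_d = ε₀ πR² dE/dt = 9.936×10^-3 A.
With r > R the enclosed displacement current is the full I_d; B = μ₀ I_d / (2πr) = 1.22×10^-8 T.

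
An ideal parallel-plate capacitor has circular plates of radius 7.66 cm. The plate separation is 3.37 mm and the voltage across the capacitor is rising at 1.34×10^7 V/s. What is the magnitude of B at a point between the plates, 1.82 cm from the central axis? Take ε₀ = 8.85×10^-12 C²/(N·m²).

With E = V/d, dE/dt = 3.976×10^9 V/(m·s) and πR² = 0.01843 m², giving I_d = ε₀ πR² dE/dt = 6.485×10^-4 A.
An Ampèrian loop of radius r encloses a fraction (r/R)² of I_d. Then B·2πr = μ₀ I_d (r/R)², giving B = μ₀ I_d r/(2πR²) = 4.02×10^-10 T.

4.02×10^-10 T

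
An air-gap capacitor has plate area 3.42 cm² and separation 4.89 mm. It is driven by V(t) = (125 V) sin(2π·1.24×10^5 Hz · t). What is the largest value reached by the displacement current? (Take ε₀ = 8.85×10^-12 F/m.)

C = ε₀A/d = (8.85×10^-12)(3.42×10^-4)/(4.89×10^-3) = 6.190×10^-13 F; ω = 2πf = 7.791×10^5 rad/s.
I_d = C dV/dt, so |I_d|_max = C V₀ ω = (6.190×10^-13)(125)(7.791×10^5) = 6.03×10^-5 A.

6.03×10^-5 A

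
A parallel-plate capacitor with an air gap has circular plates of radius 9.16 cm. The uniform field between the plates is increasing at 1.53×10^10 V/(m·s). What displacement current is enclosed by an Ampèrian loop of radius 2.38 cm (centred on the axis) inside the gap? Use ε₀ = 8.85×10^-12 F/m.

2.41×10^-4 A

I_d = ε₀ dΦ_E/dt = ε₀ πR² (dE/dt) = (8.85×10^-12)(0.02636)(1.53×10^10) = 3.569×10^-3 A through the full plate area.
Through an area πr² the displacement current is I_d·(πr²/πR²) = I_d (r/R)² = 2.41×10^-4 A.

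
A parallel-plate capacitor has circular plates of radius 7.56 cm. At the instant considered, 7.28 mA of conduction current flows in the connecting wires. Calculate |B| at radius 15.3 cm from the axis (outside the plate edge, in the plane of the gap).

9.52×10^-9 T

By continuity the displacement current in the gap matches the conduction current: I_d = 7.28×10^-3 A.
With r > R the enclosed displacement current is the full I_d; B = μ₀ I_d / (2πr) = 9.52×10^-9 T.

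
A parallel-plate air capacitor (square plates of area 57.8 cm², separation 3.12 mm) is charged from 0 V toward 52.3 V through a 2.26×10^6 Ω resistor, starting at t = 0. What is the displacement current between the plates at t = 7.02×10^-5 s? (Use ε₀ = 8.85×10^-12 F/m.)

3.48×10^-6 A

C = ε₀A/d = (8.85×10^-12)(5.78×10^-3)/(3.12×10^-3) = 1.640×10^-11 F, so τ = RC = 3.706×10^-5 s.
The conduction current is I(t) = (V₀/R) e^(−t/τ), and the displacement current between the plates equals it.
t/τ = 1.894; I_d = (52.3/2.26×10^6) · e^(−1.894) = (2.314×10^-5)(0.1505) = 3.48×10^-6 A.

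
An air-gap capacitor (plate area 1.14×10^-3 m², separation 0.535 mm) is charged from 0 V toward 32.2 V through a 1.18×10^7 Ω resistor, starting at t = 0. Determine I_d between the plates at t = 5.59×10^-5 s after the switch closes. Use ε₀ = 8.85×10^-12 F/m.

2.12×10^-6 A

C = ε₀A/d = (8.85×10^-12)(1.14×10^-3)/(5.35×10^-4) = 1.886×10^-11 F, so τ = RC = 2.225×10^-4 s.
The conduction current is I(t) = (V₀/R) e^(−t/τ), and the displacement current between the plates equals it.
t/τ = 0.2512; I_d = (32.2/1.18×10^7) · e^(−0.2512) = (2.729×10^-6)(0.7779) = 2.12×10^-6 A.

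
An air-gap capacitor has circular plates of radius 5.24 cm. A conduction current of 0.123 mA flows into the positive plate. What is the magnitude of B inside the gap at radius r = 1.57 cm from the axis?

No conduction current crosses the gap, so I_d there equals the 1.23×10^-4 A in the leads.
An Ampèrian loop of radius r encloses a fraction (r/R)² of I_d. Then B·2πr = μ₀ I_d (r/R)², giving B = μ₀ I_d r/(2πR²) = 1.41×10^-10 T.

1.41×10^-10 T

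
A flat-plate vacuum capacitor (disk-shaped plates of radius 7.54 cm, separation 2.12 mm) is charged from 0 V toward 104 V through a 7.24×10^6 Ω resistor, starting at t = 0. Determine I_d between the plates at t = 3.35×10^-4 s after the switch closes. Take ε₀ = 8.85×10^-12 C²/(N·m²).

C = ε₀A/d = (8.85×10^-12)(0.01786)/(2.12×10^-3) = 7.456×10^-11 F and τ = RC = 5.398×10^-4 s. I_d in the gap equals the RC charging current.
I_d(t) = (V₀/R) e^(−t/τ) = 1.436×10^-5 · e^(−0.6206) = 7.72×10^-6 A.

7.72×10^-6 A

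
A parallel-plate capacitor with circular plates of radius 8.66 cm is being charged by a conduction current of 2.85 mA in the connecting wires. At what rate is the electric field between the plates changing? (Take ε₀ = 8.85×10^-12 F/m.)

1.37×10^10 V/(m·s)

Charge continuity gives I_d = I = 2.85×10^-3 A between the plates.
Then dE/dt = I_d/(ε₀A) = 1.37×10^10 V/(m·s).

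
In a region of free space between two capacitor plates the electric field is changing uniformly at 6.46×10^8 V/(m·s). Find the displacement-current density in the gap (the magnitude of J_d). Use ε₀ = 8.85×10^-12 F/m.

5.72×10^-3 A/m²

J_d = ε₀ ∂E/∂t, so J_d = 5.72×10^-3 A/m².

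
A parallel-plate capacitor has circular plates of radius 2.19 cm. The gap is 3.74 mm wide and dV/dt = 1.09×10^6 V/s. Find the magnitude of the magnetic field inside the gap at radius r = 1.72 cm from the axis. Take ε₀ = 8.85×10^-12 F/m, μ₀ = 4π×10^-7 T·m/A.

2.79×10^-11 T

I_d = C dV/dt with C = ε₀πR²/d = 3.566×10^-12 F, so I_d = (3.566×10^-12)(1.09×10^6) = 3.887×10^-6 A.
An Ampèrian loop of radius r encloses a fraction (r/R)² of I_d. Then B·2πr = μ₀ I_d (r/R)², giving B = μ₀ I_d r/(2πR²) = 2.79×10^-11 T.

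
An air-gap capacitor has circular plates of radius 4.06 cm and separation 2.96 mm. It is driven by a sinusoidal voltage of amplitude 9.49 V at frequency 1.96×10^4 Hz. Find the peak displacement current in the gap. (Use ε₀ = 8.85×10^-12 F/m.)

1.81×10^-5 A

(dE/dt)_max = V₀ω/d = 3.950×10^8 V/(m·s); ω = 2πf = 1.232×10^5 rad/s.
I_d,max = ε₀ A (dE/dt)_max = (8.85×10^-12)(5.178×10^-3)(3.950×10^8) = 1.81×10^-5 A.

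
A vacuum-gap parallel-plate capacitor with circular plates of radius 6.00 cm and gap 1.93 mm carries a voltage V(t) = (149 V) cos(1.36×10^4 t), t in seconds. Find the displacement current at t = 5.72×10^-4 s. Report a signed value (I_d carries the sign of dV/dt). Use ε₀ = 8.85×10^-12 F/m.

-1.05×10^-4 A

dE/dt = (V₀ω/d)·−sin(ωt) with ωt = 7.7792 rad: (149)(1.36×10^4)(-0.9972)/(1.93×10^-3) = -1.047×10^9 V/(m·s).
I_d = ε₀ A dE/dt = (8.85×10^-12)(0.01131)(-1.047×10^9) = -1.05×10^-4 A.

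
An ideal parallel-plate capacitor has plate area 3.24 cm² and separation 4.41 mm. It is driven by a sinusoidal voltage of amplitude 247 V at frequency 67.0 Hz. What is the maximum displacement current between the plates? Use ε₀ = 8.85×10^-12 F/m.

6.76×10^-8 A

(dE/dt)_max = V₀ω/d = 2.358×10^7 V/(m·s); ω = 2πf = 421.0 rad/s.
I_d,max = ε₀ A (dE/dt)_max = (8.85×10^-12)(3.24×10^-4)(2.358×10^7) = 6.76×10^-8 A.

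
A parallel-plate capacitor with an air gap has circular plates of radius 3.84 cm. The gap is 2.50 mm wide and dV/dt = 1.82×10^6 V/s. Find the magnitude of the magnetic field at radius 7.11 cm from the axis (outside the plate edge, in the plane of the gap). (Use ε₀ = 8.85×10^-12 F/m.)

I_d = C dV/dt with C = ε₀πR²/d = 1.640×10^-11 F, so I_d = (1.640×10^-11)(1.82×10^6) = 2.985×10^-5 A.
With r > R the enclosed displacement current is the full I_d; B = μ₀ I_d / (2πr) = 8.40×10^-11 T.

8.40×10^-11 T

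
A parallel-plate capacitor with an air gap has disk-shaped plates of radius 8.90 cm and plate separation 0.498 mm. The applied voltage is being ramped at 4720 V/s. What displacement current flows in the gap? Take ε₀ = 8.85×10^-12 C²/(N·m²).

2.09×10^-6 A

The displacement current equals the charging current C dV/dt. With C = ε₀A/d = (8.85×10^-12)(0.02488)/(4.98×10^-4) = 4.421×10^-10 F, I_d = (4.421×10^-10)(4720) = 2.09×10^-6 A.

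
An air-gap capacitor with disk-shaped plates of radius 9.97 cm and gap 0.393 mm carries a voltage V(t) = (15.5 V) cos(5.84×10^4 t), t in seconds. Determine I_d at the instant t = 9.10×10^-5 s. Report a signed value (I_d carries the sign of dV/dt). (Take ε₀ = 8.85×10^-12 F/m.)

C = ε₀A/d = (8.85×10^-12)(0.03123)/(3.93×10^-4) = 7.033×10^-10 F. dV/dt = V₀ω·−sin(ωt); at ωt = 5.3144 rad this factor is 0.8242.
I_d = C dV/dt = (7.033×10^-10)(15.5)(5.84×10^4)(0.8242) = 5.25×10^-4 A.

5.25×10^-4 A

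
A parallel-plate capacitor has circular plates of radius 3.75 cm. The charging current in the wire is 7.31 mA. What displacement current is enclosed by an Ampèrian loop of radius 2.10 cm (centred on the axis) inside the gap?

By continuity the displacement current in the gap matches the conduction current: I_d = 7.31×10^-3 A.
Through an area πr² the displacement current is I_d·(πr²/πR²) = I_d (r/R)² = 2.29×10^-3 A.

2.29×10^-3 A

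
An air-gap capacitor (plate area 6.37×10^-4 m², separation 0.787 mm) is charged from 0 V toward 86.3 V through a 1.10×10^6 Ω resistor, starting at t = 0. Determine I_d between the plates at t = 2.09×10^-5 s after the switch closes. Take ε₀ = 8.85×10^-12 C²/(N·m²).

5.53×10^-6 A

C = ε₀A/d = (8.85×10^-12)(6.37×10^-4)/(7.87×10^-4) = 7.163×10^-12 F, so τ = RC = 7.879×10^-6 s.
The conduction current is I(t) = (V₀/R) e^(−t/τ), and the displacement current between the plates equals it.
t/τ = 2.653; I_d = (86.3/1.10×10^6) · e^(−2.653) = (7.845×10^-5)(0.07044) = 5.53×10^-6 A.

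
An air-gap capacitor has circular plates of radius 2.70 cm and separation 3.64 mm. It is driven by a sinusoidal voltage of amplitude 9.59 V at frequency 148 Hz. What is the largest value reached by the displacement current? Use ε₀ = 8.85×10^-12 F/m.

(dE/dt)_max = V₀ω/d = 2.450×10^6 V/(m·s); ω = 2πf = 929.9 rad/s.
I_d,max = ε₀ A (dE/dt)_max = (8.85×10^-12)(2.290×10^-3)(2.450×10^6) = 4.97×10^-8 A.

4.97×10^-8 A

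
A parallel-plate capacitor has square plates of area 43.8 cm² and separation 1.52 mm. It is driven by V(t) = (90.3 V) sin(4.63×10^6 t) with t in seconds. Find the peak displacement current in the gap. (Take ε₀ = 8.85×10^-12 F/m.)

C = ε₀A/d = (8.85×10^-12)(4.38×10^-3)/(1.52×10^-3) = 2.550×10^-11 F; ω = 4.63×10^6 rad/s.
I_d = C dV/dt, so |I_d|_max = C V₀ ω = (2.550×10^-11)(90.3)(4.63×10^6) = 0.0107 A.

0.0107 A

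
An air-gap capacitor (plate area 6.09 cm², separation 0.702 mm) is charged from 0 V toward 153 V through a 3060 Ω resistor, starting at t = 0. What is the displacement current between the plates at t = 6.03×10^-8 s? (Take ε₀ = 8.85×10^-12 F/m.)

3.84×10^-3 A

C = ε₀A/d = (8.85×10^-12)(6.09×10^-4)/(7.02×10^-4) = 7.678×10^-12 F and τ = RC = 2.349×10^-8 s. I_d in the gap equals the RC charging current.
I_d(t) = (V₀/R) e^(−t/τ) = 0.05000 · e^(−2.567) = 3.84×10^-3 A.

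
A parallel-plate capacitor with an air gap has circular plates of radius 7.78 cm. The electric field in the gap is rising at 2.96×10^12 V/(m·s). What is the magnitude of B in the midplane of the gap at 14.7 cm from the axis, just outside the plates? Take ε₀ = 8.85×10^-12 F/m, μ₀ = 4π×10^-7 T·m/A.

Through the whole plate area (πR² = 0.01902 m²), I_d = ε₀ πR² dE/dt = 0.4982 A.
With r > R the enclosed displacement current is the full I_d; B = μ₀ I_d / (2πr) = 6.78×10^-7 T.

6.78×10^-7 T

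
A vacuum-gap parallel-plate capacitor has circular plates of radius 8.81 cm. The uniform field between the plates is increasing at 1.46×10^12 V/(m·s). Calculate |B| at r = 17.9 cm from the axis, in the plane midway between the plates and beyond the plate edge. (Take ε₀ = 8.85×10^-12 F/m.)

3.52×10^-7 T

Total displacement current: I_d = ε₀(πR²)(dE/dt) = (8.85×10^-12)(0.02438)(1.46×10^12) = 0.3150 A.
For r ≥ R the full I_d is enclosed: B = μ₀ I_d/(2πr) = (4π×10^-7)(0.3150)/(2π·0.179) = 3.52×10^-7 T.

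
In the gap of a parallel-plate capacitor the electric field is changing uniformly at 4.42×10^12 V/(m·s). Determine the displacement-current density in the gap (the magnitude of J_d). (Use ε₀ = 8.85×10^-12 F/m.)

39.1 A/m²

J_d = ε₀ dE/dt = (8.85×10^-12)(4.42×10^12) = 39.1 A/m².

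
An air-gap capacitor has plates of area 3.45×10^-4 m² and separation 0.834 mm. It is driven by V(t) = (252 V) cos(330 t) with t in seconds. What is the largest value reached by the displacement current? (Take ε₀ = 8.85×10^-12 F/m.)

(dE/dt)_max = V₀ω/d = 9.971×10^7 V/(m·s); ω = 330 rad/s.
I_d,max = ε₀ A (dE/dt)_max = (8.85×10^-12)(3.45×10^-4)(9.971×10^7) = 3.04×10^-7 A.

3.04×10^-7 A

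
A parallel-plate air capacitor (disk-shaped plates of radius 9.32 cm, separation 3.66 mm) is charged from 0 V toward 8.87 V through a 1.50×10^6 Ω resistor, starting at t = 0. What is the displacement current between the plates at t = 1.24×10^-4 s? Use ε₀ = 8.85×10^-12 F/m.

With C = ε₀A/d = (8.85×10^-12)(0.02729)/(3.66×10^-3) = 6.599×10^-11 F, the time constant is τ = RC = 9.898×10^-5 s, so t/τ = 1.253 and e^(−t/τ) = 0.2856.
I_d = I_cond = (V₀/R) e^(−t/τ) = (5.913×10^-6)(0.2856) = 1.69×10^-6 A.

1.69×10^-6 A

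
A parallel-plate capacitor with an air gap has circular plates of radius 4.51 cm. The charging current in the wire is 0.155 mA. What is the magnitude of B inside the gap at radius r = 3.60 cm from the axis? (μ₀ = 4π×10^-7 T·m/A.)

No conduction current crosses the gap, so I_d there equals the 1.55×10^-4 A in the leads.
An Ampèrian loop of radius r encloses a fraction (r/R)² of I_d. Then B·2πr = μ₀ I_d (r/R)², giving B = μ₀ I_d r/(2πR²) = 5.49×10^-10 T.

5.49×10^-10 T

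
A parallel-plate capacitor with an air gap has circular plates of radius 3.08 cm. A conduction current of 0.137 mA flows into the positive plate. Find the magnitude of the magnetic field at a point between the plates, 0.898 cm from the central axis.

No conduction current crosses the gap, so I_d there equals the 1.37×10^-4 A in the leads.
∮B·dl = μ₀ I_d,enc with I_d,enc = I_d r²/R² = 1.165×10^-5 A; so B = μ₀ I_d,enc/(2πr) = 2.59×10^-10 T.

2.59×10^-10 T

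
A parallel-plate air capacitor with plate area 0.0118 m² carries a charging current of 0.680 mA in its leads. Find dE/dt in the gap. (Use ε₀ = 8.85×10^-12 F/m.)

6.51×10^9 V/(m·s)

By continuity, I_d in the gap equals the 0.680 mA flowing in the wire.
Inverting I_d = ε₀ A dE/dt gives dE/dt = 6.80×10^-4 / (8.85×10^-12 · 0.0118) = 6.51×10^9 V/(m·s).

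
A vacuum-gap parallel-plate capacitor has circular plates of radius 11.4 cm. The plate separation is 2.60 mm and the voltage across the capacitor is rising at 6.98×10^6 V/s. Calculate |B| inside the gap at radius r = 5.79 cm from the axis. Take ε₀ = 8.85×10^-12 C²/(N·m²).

I_d = C dV/dt with C = ε₀πR²/d = 1.390×10^-10 F, so I_d = (1.390×10^-10)(6.98×10^6) = 9.702×10^-4 A.
An Ampèrian loop of radius r encloses a fraction (r/R)² of I_d. Then B·2πr = μ₀ I_d (r/R)², giving B = μ₀ I_d r/(2πR²) = 8.64×10^-10 T.

8.64×10^-10 T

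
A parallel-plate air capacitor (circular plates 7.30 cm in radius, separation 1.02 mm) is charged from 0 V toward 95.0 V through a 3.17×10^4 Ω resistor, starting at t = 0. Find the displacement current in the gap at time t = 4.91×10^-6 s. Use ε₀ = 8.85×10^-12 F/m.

With C = ε₀A/d = (8.85×10^-12)(0.01674)/(1.02×10^-3) = 1.452×10^-10 F, the time constant is τ = RC = 4.603×10^-6 s, so t/τ = 1.067 and e^(−t/τ) = 0.3440.
I_d = I_cond = (V₀/R) e^(−t/τ) = (2.997×10^-3)(0.3440) = 1.03×10^-3 A.

1.03×10^-3 A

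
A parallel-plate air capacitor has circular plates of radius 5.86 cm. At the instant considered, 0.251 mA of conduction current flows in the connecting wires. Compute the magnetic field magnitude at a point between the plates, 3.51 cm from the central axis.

No conduction current crosses the gap, so I_d there equals the 2.51×10^-4 A in the leads.
∮B·dl = μ₀ I_d,enc with I_d,enc = I_d r²/R² = 9.005×10^-5 A; so B = μ₀ I_d,enc/(2πr) = 5.13×10^-10 T.

5.13×10^-10 T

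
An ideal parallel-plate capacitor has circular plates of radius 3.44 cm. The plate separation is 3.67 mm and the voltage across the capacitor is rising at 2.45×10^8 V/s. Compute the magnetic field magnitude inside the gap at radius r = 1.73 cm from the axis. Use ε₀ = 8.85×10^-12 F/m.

dE/dt = (dV/dt)/d = 6.676×10^10 V/(m·s); I_d = ε₀(πR²)(dE/dt) = (8.85×10^-12)(3.718×10^-3)(6.676×10^10) = 2.197×10^-3 A.
∮B·dl = μ₀ I_d,enc with I_d,enc = I_d r²/R² = 5.557×10^-4 A; so B = μ₀ I_d,enc/(2πr) = 6.42×10^-9 T.

6.42×10^-9 T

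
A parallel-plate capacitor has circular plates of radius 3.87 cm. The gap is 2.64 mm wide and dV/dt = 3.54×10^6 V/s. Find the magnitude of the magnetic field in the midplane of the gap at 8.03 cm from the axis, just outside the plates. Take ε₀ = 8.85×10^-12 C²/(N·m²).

1.39×10^-10 T

I_d = C dV/dt with C = ε₀πR²/d = 1.577×10^-11 F, so I_d = (1.577×10^-11)(3.54×10^6) = 5.583×10^-5 A.
For r ≥ R the full I_d is enclosed: B = μ₀ I_d/(2πr) = (4π×10^-7)(5.583×10^-5)/(2π·0.0803) = 1.39×10^-10 T.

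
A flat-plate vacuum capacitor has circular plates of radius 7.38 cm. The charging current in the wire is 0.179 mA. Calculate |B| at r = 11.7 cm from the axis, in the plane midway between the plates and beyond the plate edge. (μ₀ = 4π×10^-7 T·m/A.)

3.06×10^-10 T

Between the plates the displacement current equals the wire current: I_d = 0.179 mA = 1.79×10^-4 A.
For r ≥ R the full I_d is enclosed: B = μ₀ I_d/(2πr) = (4π×10^-7)(1.79×10^-4)/(2π·0.117) = 3.06×10^-10 T.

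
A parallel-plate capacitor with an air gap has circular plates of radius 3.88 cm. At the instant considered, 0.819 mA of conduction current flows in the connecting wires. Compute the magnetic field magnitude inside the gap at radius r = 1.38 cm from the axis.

No conduction current crosses the gap, so I_d there equals the 8.19×10^-4 A in the leads.
For r < R the Ampère–Maxwell law gives B(2πr) = μ₀ I_d (r²/R²), so B = μ₀ I_d r/(2πR²) = (4π×10^-7)(8.19×10^-4)(0.0138)/(2π·0.0388²) = 1.50×10^-9 T.

1.50×10^-9 T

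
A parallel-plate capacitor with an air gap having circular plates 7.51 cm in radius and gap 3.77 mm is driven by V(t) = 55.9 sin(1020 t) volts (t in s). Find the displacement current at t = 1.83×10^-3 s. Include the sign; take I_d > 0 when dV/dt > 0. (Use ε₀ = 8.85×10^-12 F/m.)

-6.91×10^-7 A

C = ε₀A/d = (8.85×10^-12)(0.01772)/(3.77×10^-3) = 4.160×10^-11 F. dV/dt = V₀ω·cos(ωt); at ωt = 1.8666 rad this factor is -0.2915.
I_d = C dV/dt = (4.160×10^-11)(55.9)(1020)(-0.2915) = -6.91×10^-7 A.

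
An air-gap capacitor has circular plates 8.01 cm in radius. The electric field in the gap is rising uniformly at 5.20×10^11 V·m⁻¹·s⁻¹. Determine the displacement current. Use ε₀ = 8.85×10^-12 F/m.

0.0928 A

I_d = ε₀ A (dE/dt) = (8.85×10^-12)(0.02016 m²)(5.20×10^11) = 0.0928 A.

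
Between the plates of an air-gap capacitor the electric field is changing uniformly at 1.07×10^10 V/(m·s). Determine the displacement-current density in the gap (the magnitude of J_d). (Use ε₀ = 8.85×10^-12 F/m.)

0.0947 A/m²

J_d = ε₀ ∂E/∂t, so J_d = 0.0947 A/m².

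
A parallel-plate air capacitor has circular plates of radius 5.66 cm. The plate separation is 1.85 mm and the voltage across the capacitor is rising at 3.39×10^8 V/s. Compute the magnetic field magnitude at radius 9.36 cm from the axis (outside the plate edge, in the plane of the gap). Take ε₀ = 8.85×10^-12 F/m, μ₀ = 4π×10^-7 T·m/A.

3.49×10^-8 T

With E = V/d, dE/dt = 1.832×10^11 V/(m·s) and πR² = 0.01006 m², giving I_d = ε₀ πR² dE/dt = 0.01631 A.
For r ≥ R the full I_d is enclosed: B = μ₀ I_d/(2πr) = (4π×10^-7)(0.01631)/(2π·0.0936) = 3.49×10^-8 T.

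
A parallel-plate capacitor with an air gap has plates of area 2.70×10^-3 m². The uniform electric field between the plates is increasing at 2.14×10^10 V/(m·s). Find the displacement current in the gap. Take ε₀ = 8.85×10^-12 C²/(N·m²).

With a uniform field, Φ_E = EA, so I_d = ε₀ A dE/dt = 5.11×10^-4 A.

5.11×10^-4 A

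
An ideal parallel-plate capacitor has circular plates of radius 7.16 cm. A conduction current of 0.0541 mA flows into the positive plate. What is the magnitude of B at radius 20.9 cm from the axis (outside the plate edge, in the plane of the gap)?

Between the plates the displacement current equals the wire current: I_d = 0.0541 mA = 5.41×10^-5 A.
With r > R the enclosed displacement current is the full I_d; B = μ₀ I_d / (2πr) = 5.18×10^-11 T.

5.18×10^-11 T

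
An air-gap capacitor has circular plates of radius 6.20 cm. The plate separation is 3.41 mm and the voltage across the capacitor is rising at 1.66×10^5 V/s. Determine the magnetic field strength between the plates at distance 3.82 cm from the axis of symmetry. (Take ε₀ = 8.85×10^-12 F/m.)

1.03×10^-11 T

I_d = C dV/dt with C = ε₀πR²/d = 3.135×10^-11 F, so I_d = (3.135×10^-11)(1.66×10^5) = 5.204×10^-6 A.
For r < R the Ampère–Maxwell law gives B(2πr) = μ₀ I_d (r²/R²), so B = μ₀ I_d r/(2πR²) = (4π×10^-7)(5.204×10^-6)(0.0382)/(2π·0.0620²) = 1.03×10^-11 T.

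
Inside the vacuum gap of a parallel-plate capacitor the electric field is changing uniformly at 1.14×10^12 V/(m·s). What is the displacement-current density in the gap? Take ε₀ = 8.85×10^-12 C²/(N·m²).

10.1 A/m²

The displacement-current density is ε₀ ∂E/∂t = (8.85×10^-12)(1.14×10^12) = 10.1 A/m².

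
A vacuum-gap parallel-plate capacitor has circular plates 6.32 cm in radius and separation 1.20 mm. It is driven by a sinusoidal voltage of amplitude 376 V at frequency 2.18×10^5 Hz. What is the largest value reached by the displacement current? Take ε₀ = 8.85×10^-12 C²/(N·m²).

C = ε₀A/d = (8.85×10^-12)(0.01255)/(1.20×10^-3) = 9.256×10^-11 F; ω = 2πf = 1.370×10^6 rad/s.
I_d = C dV/dt, so |I_d|_max = C V₀ ω = (9.256×10^-11)(376)(1.370×10^6) = 0.0477 A.

0.0477 A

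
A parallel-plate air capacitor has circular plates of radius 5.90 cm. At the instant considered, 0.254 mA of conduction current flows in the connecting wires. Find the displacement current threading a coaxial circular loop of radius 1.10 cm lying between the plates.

8.83×10^-6 A

No conduction current crosses the gap, so I_d there equals the 2.54×10^-4 A in the leads.
Through an area πr² the displacement current is I_d·(πr²/πR²) = I_d (r/R)² = 8.83×10^-6 A.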